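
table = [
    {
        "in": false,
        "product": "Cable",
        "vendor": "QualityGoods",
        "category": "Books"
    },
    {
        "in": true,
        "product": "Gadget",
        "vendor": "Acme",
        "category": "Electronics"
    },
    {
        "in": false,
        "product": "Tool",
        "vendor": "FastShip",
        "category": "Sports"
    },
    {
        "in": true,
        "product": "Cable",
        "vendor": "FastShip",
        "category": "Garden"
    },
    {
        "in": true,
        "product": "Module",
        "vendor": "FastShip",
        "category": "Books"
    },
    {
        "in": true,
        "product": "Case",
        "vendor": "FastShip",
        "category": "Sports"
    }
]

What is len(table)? 6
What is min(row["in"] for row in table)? False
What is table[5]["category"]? "Sports"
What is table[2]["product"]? "Tool"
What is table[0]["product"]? "Cable"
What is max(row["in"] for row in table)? True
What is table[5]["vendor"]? "FastShip"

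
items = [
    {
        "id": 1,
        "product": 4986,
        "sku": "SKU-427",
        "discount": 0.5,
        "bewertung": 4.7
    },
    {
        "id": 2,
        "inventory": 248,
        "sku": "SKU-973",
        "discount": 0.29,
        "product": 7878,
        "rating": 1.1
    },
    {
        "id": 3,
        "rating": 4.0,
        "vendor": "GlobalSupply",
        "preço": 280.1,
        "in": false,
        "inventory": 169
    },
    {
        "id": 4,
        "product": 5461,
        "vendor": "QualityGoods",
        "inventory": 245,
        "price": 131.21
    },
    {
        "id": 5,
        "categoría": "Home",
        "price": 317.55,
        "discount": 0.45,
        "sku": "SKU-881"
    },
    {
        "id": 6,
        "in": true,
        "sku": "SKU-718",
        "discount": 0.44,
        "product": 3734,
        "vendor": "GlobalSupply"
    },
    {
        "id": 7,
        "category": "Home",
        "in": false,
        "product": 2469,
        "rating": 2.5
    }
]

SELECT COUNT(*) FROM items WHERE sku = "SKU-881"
1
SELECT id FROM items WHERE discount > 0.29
[1, 5, 6]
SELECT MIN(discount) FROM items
0.29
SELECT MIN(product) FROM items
2469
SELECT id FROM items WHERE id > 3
[4, 5, 6, 7]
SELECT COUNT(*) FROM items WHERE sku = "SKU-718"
1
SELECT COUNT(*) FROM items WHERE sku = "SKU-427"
1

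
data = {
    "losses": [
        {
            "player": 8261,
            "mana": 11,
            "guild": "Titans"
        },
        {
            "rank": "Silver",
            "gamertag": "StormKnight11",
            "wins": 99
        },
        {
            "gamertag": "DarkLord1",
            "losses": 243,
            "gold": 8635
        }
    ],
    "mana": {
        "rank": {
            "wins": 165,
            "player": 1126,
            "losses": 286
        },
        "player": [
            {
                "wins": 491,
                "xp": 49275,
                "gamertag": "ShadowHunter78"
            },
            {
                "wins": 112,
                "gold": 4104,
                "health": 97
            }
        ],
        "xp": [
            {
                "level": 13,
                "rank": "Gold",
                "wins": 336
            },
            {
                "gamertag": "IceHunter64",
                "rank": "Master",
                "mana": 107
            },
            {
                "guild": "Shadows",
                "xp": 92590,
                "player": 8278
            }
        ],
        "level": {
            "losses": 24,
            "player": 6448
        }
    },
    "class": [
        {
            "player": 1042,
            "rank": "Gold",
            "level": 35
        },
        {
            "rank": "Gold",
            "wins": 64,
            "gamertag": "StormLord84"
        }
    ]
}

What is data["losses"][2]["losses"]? 243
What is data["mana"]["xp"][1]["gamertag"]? "IceHunter64"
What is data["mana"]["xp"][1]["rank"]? "Master"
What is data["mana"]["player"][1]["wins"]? 112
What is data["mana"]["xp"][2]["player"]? 8278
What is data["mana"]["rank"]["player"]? 1126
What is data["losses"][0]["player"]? 8261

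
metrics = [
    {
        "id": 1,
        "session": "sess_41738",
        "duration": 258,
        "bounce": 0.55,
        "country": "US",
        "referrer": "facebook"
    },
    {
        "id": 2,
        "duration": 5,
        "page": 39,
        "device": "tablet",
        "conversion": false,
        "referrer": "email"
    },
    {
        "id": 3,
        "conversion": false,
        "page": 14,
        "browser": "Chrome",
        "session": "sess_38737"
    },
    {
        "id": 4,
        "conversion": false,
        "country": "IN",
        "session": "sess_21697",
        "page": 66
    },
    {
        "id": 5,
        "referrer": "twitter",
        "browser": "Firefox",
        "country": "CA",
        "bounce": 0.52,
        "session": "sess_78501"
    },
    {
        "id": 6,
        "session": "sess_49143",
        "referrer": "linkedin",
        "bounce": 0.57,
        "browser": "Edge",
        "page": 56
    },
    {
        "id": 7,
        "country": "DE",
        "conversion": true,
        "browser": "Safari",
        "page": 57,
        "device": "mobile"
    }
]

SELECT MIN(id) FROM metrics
1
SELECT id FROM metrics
[1, 2, 3, 4, 5, 6, 7]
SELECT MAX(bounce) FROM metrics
0.57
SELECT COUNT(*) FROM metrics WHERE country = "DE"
1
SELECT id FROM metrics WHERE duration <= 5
[2]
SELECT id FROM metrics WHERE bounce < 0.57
[1, 5]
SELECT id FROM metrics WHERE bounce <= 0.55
[1, 5]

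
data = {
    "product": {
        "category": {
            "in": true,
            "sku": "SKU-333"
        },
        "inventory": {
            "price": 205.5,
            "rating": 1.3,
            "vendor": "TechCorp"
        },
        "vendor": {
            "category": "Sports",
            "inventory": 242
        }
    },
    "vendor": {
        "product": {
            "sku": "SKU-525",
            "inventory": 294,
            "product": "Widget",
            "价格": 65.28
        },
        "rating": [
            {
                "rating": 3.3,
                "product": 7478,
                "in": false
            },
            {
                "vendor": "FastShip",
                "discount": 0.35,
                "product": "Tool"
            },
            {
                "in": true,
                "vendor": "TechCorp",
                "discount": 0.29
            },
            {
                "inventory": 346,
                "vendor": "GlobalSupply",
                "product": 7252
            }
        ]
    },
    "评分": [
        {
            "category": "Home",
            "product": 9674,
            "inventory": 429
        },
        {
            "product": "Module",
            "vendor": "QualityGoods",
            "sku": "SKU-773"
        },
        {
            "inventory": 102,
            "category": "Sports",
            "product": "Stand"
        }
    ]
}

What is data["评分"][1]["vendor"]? "QualityGoods"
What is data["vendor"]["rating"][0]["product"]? 7478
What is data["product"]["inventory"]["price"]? 205.5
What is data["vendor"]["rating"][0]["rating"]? 3.3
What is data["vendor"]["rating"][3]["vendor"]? "GlobalSupply"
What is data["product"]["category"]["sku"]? "SKU-333"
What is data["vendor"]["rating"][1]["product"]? "Tool"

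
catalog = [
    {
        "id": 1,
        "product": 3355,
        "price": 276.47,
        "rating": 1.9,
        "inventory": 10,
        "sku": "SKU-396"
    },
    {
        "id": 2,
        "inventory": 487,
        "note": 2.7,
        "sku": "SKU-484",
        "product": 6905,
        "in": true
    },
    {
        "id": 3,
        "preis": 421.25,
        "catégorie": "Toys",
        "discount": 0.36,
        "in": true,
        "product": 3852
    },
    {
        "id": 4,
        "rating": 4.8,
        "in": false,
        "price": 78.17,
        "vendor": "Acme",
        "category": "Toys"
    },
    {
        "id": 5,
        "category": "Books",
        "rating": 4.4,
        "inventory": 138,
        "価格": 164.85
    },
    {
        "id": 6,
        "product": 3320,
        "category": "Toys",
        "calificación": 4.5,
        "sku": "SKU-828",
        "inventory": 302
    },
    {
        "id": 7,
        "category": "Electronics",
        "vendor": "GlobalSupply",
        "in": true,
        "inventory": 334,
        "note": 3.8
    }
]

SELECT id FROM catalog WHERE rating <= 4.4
[1, 5]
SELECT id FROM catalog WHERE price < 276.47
[4]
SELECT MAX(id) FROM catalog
7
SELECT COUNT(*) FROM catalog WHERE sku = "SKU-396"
1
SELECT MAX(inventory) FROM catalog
487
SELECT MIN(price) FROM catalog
78.17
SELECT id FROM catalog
[1, 2, 3, 4, 5, 6, 7]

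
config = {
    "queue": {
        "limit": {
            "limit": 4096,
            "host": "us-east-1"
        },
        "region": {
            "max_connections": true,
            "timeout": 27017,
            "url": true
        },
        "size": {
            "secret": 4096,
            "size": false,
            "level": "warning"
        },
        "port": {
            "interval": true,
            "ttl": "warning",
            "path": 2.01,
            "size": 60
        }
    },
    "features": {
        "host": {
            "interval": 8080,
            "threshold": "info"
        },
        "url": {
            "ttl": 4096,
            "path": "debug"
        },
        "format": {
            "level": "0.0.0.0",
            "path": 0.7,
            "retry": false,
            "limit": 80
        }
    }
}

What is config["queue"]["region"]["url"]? True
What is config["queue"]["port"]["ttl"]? "warning"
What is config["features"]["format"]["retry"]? False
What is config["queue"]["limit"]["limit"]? 4096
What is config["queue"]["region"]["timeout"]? 27017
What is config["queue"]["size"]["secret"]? 4096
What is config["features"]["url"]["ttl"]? 4096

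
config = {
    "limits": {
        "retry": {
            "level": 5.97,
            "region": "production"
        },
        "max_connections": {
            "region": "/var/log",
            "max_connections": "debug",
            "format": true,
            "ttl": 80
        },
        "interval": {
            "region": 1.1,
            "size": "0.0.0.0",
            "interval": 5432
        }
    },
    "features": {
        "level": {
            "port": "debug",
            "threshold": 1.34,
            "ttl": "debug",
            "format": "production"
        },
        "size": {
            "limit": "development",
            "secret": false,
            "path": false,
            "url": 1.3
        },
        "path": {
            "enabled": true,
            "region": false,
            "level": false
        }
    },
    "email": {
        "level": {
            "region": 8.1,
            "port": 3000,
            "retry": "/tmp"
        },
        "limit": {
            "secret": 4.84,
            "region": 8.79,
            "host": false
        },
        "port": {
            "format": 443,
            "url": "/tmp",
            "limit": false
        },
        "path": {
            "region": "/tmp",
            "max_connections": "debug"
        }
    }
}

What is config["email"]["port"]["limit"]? False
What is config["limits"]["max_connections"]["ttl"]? 80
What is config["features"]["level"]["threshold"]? 1.34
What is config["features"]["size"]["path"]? False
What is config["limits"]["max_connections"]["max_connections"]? "debug"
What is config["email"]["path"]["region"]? "/tmp"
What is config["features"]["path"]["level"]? False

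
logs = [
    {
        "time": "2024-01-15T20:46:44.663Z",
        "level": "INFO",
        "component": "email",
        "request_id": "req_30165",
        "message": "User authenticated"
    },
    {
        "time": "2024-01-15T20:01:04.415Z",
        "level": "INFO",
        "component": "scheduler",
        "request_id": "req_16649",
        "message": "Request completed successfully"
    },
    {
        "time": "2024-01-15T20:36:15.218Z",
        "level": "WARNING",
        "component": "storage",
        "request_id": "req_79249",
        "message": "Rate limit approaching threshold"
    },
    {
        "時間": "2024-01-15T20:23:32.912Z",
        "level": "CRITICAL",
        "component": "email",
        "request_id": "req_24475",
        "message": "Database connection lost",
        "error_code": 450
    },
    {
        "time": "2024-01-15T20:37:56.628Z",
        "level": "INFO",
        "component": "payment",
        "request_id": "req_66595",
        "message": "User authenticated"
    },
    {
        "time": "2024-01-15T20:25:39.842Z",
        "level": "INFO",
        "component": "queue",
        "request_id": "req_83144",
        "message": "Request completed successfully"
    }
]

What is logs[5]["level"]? "INFO"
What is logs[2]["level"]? "WARNING"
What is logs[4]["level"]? "INFO"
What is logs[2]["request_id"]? "req_79249"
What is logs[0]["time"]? "2024-01-15T20:46:44.663Z"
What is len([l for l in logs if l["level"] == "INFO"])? 4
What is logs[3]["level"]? "CRITICAL"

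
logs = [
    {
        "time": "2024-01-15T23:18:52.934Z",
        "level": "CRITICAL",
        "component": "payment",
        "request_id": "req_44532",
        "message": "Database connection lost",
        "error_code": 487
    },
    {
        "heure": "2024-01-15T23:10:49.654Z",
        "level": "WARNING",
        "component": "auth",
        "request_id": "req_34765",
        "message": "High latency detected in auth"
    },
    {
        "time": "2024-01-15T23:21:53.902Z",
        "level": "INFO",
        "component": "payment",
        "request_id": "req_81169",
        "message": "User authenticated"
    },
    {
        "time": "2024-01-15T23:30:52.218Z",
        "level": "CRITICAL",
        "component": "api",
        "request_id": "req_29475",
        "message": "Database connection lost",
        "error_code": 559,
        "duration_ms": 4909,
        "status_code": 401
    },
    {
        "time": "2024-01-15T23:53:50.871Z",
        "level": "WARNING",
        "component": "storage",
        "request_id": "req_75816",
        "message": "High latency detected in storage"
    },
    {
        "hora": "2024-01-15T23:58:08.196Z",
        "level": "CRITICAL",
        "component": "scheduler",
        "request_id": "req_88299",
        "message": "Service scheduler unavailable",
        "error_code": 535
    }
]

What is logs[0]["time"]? "2024-01-15T23:18:52.934Z"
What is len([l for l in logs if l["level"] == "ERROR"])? 0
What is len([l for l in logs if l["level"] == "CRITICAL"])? 3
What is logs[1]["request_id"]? "req_34765"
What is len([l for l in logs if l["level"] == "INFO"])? 1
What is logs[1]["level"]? "WARNING"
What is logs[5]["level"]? "CRITICAL"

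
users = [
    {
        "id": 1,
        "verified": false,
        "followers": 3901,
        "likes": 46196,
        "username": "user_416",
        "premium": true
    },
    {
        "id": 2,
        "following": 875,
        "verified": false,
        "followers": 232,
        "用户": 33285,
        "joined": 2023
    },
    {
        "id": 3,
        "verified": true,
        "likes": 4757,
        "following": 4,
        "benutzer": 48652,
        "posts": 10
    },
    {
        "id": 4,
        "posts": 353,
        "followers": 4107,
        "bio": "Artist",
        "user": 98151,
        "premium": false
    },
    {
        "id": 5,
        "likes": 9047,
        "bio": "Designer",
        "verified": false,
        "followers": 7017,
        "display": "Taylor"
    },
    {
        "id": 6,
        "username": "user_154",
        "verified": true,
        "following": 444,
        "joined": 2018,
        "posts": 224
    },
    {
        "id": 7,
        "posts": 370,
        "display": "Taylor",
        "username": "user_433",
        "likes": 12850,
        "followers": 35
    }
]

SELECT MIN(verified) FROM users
False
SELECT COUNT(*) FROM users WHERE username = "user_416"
1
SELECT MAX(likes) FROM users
46196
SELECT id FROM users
[1, 2, 3, 4, 5, 6, 7]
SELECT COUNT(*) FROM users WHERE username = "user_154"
1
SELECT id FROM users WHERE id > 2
[3, 4, 5, 6, 7]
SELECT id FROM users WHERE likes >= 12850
[1, 7]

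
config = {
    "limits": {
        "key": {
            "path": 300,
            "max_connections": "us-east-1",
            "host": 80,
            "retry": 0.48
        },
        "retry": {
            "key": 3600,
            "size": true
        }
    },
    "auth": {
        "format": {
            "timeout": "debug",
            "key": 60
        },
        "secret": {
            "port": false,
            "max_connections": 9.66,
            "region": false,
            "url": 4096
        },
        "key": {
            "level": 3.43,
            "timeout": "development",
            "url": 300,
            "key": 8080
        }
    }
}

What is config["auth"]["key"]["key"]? 8080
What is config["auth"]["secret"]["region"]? False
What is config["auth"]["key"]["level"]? 3.43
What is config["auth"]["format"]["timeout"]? "debug"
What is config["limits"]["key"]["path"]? 300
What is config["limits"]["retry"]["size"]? True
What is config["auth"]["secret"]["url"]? 4096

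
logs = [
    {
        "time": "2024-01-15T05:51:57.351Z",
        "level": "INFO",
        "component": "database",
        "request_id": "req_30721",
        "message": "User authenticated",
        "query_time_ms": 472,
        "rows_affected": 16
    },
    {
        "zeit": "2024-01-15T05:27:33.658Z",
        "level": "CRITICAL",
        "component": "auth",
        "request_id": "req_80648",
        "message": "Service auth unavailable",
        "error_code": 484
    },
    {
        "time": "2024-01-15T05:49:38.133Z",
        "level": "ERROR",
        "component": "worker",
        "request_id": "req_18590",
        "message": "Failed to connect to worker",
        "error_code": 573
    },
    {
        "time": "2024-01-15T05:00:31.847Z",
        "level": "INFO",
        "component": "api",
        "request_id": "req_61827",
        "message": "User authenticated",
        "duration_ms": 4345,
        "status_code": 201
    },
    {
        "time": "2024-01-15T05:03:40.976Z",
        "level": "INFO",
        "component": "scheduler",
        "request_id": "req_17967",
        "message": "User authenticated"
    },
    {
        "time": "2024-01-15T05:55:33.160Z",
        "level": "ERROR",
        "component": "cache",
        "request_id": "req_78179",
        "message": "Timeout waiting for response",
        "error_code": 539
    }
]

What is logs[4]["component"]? "scheduler"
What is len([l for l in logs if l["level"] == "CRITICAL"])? 1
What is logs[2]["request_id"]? "req_18590"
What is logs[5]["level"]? "ERROR"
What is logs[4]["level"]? "INFO"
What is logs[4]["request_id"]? "req_17967"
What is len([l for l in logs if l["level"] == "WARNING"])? 0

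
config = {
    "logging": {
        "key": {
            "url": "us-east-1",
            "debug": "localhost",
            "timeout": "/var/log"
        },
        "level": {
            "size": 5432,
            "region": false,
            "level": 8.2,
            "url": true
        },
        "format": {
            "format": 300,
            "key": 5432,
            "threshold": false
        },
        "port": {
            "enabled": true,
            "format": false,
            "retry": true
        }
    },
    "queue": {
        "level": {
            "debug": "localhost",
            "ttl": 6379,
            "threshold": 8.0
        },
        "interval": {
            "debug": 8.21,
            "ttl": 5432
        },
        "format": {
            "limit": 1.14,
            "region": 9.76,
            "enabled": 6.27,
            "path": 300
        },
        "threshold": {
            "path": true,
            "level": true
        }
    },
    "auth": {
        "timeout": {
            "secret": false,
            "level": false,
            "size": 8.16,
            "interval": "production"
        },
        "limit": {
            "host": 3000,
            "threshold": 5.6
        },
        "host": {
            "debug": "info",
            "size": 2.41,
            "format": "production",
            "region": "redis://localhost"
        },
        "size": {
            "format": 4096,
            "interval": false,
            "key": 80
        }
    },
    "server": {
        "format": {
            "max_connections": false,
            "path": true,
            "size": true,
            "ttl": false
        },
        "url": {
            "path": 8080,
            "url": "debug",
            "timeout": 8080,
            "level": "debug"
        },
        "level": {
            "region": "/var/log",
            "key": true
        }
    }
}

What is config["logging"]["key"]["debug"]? "localhost"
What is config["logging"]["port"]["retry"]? True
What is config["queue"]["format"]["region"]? 9.76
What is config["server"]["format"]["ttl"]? False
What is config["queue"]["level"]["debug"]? "localhost"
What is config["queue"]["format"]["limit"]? 1.14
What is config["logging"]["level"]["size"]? 5432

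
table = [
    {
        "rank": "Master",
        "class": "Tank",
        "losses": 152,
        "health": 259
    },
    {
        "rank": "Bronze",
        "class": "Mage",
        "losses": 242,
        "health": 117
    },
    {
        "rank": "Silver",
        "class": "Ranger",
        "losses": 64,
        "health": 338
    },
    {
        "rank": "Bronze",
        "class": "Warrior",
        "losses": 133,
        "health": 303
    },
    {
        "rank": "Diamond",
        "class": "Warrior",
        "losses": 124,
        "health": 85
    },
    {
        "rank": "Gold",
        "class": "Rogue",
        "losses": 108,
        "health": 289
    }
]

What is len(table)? 6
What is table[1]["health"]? 117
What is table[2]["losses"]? 64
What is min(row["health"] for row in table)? 85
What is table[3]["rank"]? "Bronze"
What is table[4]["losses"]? 124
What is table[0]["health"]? 259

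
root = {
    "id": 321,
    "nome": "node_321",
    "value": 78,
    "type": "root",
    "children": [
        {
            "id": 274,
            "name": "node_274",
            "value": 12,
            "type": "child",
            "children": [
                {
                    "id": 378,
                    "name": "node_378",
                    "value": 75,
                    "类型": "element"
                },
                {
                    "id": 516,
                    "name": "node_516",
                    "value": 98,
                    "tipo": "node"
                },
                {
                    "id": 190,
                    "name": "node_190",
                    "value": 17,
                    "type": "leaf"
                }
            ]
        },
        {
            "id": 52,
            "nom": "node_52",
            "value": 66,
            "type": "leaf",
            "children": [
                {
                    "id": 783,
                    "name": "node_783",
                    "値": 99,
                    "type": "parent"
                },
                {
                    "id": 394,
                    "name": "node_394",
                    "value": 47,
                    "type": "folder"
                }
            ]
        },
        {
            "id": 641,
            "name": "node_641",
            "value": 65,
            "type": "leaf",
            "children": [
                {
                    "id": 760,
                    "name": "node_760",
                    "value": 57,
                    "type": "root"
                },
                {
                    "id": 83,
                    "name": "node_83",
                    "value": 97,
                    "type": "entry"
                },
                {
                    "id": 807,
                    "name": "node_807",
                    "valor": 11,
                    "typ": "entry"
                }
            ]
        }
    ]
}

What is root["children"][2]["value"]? 65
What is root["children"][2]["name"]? "node_641"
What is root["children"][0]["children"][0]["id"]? 378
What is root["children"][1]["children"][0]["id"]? 783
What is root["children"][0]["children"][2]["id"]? 190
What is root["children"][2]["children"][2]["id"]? 807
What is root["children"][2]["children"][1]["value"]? 97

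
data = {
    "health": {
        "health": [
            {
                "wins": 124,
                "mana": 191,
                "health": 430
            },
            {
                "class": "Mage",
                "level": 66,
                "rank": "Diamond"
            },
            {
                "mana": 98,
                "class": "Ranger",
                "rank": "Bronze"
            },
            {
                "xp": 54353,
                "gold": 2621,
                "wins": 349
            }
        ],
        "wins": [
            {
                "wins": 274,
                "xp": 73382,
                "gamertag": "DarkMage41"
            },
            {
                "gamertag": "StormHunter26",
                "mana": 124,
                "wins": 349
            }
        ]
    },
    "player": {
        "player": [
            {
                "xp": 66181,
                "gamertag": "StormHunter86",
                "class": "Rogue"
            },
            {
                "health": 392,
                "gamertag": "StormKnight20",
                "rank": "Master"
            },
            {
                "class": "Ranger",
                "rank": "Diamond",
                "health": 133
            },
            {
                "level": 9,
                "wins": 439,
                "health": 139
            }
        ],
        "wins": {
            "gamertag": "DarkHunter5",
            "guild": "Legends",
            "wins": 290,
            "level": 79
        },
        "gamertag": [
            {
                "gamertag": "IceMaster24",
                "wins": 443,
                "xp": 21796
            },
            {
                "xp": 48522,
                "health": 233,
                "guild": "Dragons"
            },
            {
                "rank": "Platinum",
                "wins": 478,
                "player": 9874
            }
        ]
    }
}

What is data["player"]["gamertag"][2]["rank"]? "Platinum"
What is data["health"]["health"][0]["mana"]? 191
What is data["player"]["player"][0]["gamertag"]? "StormHunter86"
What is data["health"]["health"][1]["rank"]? "Diamond"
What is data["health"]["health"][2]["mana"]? 98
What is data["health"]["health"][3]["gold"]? 2621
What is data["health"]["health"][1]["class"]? "Mage"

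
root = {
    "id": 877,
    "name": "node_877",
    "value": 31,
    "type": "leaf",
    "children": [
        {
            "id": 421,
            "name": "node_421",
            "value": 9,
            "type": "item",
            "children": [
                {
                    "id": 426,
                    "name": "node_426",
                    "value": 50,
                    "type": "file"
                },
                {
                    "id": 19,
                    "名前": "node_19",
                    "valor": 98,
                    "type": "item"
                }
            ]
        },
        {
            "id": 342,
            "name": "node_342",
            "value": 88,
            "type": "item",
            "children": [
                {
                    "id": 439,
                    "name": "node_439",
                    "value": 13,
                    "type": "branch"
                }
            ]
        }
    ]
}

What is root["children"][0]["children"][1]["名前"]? "node_19"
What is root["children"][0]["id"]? 421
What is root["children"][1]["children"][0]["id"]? 439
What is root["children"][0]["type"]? "item"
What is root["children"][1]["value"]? 88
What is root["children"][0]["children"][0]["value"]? 50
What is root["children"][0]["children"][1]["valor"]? 98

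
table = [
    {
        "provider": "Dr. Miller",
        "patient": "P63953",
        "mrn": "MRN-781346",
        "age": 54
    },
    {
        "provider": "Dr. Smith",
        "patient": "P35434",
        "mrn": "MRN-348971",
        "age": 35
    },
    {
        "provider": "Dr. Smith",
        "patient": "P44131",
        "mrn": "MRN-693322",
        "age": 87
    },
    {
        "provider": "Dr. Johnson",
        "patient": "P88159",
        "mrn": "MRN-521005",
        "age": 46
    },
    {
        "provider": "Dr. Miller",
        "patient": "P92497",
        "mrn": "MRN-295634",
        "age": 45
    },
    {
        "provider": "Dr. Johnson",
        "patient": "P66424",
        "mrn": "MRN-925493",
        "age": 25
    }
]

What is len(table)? 6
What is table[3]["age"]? 46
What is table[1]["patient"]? "P35434"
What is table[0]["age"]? 54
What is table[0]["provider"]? "Dr. Miller"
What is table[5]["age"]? 25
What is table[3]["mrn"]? "MRN-521005"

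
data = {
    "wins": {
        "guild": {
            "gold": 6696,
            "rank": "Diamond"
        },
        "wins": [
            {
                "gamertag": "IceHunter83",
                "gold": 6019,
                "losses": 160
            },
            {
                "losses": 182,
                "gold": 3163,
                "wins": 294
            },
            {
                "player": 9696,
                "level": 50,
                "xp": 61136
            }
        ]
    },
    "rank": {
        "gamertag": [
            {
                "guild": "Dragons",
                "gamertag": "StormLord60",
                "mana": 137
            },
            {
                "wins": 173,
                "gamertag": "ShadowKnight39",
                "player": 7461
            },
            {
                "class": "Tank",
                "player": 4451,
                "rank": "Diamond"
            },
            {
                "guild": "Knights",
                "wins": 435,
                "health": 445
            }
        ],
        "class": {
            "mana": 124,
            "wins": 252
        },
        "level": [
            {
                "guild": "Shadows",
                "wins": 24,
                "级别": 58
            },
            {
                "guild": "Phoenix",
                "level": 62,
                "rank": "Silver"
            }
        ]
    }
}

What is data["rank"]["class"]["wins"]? 252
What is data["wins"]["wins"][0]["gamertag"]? "IceHunter83"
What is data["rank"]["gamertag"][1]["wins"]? 173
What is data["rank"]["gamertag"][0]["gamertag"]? "StormLord60"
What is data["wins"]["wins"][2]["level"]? 50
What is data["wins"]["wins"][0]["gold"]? 6019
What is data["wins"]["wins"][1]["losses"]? 182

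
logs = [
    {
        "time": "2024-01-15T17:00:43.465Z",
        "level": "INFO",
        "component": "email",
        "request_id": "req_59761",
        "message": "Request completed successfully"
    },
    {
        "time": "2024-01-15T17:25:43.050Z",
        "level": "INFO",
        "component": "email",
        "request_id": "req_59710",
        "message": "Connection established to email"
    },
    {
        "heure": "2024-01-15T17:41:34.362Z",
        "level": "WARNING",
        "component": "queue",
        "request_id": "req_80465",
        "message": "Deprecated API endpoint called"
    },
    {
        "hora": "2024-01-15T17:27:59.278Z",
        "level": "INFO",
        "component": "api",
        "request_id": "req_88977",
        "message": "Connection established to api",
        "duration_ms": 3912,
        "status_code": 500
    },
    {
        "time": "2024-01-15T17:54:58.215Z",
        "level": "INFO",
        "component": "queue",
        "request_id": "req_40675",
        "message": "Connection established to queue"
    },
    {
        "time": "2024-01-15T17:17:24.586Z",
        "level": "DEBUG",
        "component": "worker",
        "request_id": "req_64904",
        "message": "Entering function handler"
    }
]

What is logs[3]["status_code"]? 500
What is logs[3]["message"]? "Connection established to api"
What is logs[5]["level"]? "DEBUG"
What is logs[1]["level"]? "INFO"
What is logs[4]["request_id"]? "req_40675"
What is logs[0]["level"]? "INFO"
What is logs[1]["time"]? "2024-01-15T17:25:43.050Z"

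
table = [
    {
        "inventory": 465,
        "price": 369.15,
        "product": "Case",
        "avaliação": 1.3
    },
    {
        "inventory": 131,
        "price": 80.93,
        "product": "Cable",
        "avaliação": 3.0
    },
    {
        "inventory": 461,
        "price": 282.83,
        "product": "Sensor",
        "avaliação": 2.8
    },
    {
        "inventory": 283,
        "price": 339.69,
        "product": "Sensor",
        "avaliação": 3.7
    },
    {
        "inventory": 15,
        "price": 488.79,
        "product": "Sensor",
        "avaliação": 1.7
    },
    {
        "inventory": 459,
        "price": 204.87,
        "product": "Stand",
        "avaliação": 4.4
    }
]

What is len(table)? 6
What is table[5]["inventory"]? 459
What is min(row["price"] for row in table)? 80.93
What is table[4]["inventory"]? 15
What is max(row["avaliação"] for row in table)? 4.4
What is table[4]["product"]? "Sensor"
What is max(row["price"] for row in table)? 488.79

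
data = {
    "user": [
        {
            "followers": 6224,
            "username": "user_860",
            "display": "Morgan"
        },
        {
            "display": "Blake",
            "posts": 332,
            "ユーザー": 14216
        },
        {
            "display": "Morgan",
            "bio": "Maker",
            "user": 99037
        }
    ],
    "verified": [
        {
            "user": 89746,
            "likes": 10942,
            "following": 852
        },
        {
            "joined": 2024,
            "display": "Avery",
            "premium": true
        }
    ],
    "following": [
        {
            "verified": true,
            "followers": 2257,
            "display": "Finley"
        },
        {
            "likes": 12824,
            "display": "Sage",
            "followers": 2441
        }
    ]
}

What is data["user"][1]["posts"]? 332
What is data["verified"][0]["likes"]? 10942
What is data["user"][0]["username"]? "user_860"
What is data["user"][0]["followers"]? 6224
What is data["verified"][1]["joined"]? 2024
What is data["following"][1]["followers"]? 2441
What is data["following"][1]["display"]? "Sage"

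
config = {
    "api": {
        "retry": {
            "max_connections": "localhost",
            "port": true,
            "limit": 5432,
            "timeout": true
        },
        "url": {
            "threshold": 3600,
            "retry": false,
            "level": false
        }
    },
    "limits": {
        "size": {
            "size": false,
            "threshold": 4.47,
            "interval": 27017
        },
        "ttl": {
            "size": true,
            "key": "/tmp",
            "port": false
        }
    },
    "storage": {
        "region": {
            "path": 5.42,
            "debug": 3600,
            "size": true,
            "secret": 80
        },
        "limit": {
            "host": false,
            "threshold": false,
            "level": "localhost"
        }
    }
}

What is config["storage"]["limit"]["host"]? False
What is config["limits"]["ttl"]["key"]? "/tmp"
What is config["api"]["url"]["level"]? False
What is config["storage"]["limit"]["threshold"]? False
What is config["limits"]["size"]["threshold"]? 4.47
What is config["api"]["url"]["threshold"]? 3600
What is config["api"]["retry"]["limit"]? 5432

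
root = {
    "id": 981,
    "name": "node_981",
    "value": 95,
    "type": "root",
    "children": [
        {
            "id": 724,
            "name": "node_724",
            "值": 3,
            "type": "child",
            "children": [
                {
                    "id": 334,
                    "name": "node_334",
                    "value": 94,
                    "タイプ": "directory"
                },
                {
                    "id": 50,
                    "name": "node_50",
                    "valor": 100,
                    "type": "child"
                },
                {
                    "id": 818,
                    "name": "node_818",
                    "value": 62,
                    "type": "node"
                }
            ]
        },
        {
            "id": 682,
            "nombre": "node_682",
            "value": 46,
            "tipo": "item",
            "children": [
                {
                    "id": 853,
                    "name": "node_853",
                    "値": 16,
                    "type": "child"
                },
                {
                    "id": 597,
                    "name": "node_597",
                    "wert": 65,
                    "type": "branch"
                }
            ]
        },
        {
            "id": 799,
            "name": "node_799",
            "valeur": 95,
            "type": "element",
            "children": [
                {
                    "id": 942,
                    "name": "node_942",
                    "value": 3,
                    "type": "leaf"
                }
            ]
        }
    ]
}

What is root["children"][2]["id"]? 799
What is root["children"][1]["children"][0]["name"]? "node_853"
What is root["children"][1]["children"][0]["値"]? 16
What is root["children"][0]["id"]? 724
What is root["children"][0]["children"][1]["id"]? 50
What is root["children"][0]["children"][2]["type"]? "node"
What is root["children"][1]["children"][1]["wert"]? 65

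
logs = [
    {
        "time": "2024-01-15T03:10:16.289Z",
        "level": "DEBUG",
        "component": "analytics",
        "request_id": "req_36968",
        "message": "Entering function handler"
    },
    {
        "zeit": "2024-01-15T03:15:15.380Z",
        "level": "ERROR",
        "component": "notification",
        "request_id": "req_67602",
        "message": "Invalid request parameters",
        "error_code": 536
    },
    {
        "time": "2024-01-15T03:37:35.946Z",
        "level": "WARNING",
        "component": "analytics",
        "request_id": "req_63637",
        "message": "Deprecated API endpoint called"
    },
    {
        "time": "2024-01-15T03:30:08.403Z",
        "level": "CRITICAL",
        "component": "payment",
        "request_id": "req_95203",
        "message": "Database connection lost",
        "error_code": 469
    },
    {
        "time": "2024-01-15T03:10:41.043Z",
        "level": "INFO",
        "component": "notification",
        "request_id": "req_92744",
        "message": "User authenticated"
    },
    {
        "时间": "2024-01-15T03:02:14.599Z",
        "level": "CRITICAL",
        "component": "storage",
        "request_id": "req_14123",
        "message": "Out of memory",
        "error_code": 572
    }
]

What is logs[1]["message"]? "Invalid request parameters"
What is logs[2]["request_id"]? "req_63637"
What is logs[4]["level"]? "INFO"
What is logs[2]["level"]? "WARNING"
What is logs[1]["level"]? "ERROR"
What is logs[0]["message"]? "Entering function handler"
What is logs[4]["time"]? "2024-01-15T03:10:41.043Z"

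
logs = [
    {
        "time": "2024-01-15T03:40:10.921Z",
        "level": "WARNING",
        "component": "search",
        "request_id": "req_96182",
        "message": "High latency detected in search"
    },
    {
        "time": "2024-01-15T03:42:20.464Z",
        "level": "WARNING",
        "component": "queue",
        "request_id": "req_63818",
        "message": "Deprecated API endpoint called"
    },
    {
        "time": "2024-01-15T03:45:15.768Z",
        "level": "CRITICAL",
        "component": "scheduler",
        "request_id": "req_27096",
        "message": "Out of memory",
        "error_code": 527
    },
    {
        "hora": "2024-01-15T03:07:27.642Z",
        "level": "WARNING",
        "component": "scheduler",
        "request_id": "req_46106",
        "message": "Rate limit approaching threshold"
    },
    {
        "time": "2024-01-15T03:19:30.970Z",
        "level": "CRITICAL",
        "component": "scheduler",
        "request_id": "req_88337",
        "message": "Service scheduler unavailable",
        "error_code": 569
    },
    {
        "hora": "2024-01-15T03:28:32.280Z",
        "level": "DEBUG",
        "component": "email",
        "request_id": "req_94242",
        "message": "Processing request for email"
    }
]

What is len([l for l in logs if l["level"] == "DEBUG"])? 1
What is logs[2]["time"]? "2024-01-15T03:45:15.768Z"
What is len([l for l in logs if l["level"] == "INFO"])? 0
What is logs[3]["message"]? "Rate limit approaching threshold"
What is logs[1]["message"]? "Deprecated API endpoint called"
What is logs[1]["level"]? "WARNING"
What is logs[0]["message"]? "High latency detected in search"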